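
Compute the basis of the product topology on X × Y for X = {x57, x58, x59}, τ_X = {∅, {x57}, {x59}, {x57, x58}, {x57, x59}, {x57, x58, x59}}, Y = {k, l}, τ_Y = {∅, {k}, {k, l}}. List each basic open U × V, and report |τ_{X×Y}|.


Basis B = {∅ × ∅, {x57} × {k}, {x59} × {k}, {x57} × {k, l}, {x57, x58} × {k}, {x57, x59} × {k}, {x59} × {k, l}, {x57, x58, x59} × {k}, {x57, x58} × {k, l}, {x57, x59} × {k, l}, {x57, x58, x59} × {k, l}}; |τ_{X×Y}| = 18.

Enumerate products U × V with U ∈ τ_X, V ∈ τ_Y (deduplicated):
  ∅ × ∅ = {} (∅)
  {x57} × {k} = {(x57,k)}
  {x59} × {k} = {(x59,k)}
  {x57} × {k, l} = {(x57,k), (x57,l)}
  {x57, x58} × {k} = {(x57,k), (x58,k)}
  {x57, x59} × {k} = {(x57,k), (x59,k)}
  {x59} × {k, l} = {(x59,k), (x59,l)}
  {x57, x58, x59} × {k} = {(x57,k), (x58,k), (x59,k)}
  {x57, x58} × {k, l} = {(x57,k), (x57,l), (x58,k), (x58,l)}
  {x57, x59} × {k, l} = {(x57,k), (x57,l), (x59,k), (x59,l)}
  {x57, x58, x59} × {k, l} = {(x57,k), (x57,l), (x58,k), (x58,l), (x59,k), (x59,l)}
These 11 distinct sets form the basis B.
Close under arbitrary unions to get τ_{X×Y}; counting gives |τ_{X×Y}| = 18.


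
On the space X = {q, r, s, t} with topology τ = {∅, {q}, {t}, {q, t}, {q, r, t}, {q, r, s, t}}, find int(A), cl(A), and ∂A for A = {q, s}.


int(A) = {q}, cl(A) = {q, r, s}, ∂A = {r, s}.

Closed sets in (X, τ) are complements of opens:
  closed(X, τ) = {∅, {s}, {r, s}, {q, r, s}, {r, s, t}, {q, r, s, t}}.
int(A) = ⋃ {U ∈ τ : U ⊆ A}. Opens contained in A: ∅, {q}.
Taking the union of these: int(A) = {q}.
cl(A) = ⋂ {C closed : A ⊆ C}. Closed sets containing A: {q, r, s}, {q, r, s, t}.
Intersecting these: cl(A) = {q, r, s}.
∂A = cl(A) ∖ int(A) = {q, r, s} ∖ {q} = {r, s}.


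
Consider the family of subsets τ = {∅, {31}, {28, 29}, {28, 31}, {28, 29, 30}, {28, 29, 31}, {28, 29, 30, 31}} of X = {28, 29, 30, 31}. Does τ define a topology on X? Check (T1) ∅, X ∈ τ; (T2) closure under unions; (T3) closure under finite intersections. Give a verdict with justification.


τ is NOT a topology on X.

Axiom (T1): ∅ ∈ τ? Yes; X ∈ τ? Yes.
Axiom (T2/T3): check pairwise unions and intersections of members of τ.
Counterexample for (T3): {28, 29} ∩ {28, 31} = {28} ∉ τ. Therefore τ is NOT a topology.


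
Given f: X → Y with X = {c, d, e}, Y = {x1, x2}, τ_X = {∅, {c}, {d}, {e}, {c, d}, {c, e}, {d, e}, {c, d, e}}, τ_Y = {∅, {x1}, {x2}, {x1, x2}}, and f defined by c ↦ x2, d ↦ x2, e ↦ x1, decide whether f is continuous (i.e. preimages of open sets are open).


f IS continuous.

Compute f^{-1}(U) for each U ∈ τ_Y:
  U = ∅: f^{-1}(U) = ∅ ∈ τ_X ✓.
  U = {x1}: f^{-1}(U) = {e} ∈ τ_X ✓.
  U = {x2}: f^{-1}(U) = {c, d} ∈ τ_X ✓.
  U = {x1, x2}: f^{-1}(U) = {c, d, e} ∈ τ_X ✓.
Every preimage lies in τ_X, so f IS continuous.


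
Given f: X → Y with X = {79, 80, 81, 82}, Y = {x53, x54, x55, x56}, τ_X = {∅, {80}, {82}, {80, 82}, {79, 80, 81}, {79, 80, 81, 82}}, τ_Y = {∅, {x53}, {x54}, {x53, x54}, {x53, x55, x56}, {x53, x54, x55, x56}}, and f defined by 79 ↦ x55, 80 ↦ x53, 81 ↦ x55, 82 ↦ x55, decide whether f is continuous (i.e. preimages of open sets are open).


f IS continuous.

Compute f^{-1}(U) for each U ∈ τ_Y:
  U = ∅: f^{-1}(U) = ∅ ∈ τ_X ✓.
  U = {x53}: f^{-1}(U) = {80} ∈ τ_X ✓.
  U = {x54}: f^{-1}(U) = ∅ ∈ τ_X ✓.
  U = {x53, x54}: f^{-1}(U) = {80} ∈ τ_X ✓.
  U = {x53, x55, x56}: f^{-1}(U) = {79, 80, 81, 82} ∈ τ_X ✓.
  U = {x53, x54, x55, x56}: f^{-1}(U) = {79, 80, 81, 82} ∈ τ_X ✓.
Every preimage lies in τ_X, so f IS continuous.


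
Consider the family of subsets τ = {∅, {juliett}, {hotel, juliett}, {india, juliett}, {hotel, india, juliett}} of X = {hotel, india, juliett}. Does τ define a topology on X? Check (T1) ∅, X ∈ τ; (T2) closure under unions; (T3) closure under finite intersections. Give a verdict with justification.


τ IS a topology on X.

Axiom (T1): ∅ ∈ τ? Yes; X ∈ τ? Yes.
Axiom (T2/T3): check pairwise unions and intersections of members of τ.
All pairwise intersections and unions checked — each lies in τ. Therefore τ satisfies (T1), (T2), (T3): it IS a topology on X.


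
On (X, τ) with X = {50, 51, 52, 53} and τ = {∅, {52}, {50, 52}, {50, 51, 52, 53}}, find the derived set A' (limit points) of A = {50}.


A' = {51, 53}

For each x ∈ X, list the open sets U ∈ τ with x ∈ U, then check whether U ∩ (A ∖ {x}) ≠ ∅ for every such U.
  x = 50: open {50, 52} ∋ x has {50, 52} ∩ (A ∖ {50}) = ∅, so x is NOT a limit point.
  x = 51: opens ∋ x are {50, 51, 52, 53}; each meets A ∖ {51}, so x IS a limit point.
  x = 52: open {52} ∋ x has {52} ∩ (A ∖ {52}) = ∅, so x is NOT a limit point.
  x = 53: opens ∋ x are {50, 51, 52, 53}; each meets A ∖ {53}, so x IS a limit point.
Collecting: A' = {51, 53}.


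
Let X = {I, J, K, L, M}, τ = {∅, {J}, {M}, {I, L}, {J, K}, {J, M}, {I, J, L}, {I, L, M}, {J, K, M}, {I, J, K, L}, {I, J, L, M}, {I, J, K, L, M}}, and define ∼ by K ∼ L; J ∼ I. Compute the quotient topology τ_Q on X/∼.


X/∼ = {[I=J], [K=L], [M]}; |τ_Q| = 4.

Equivalence classes: [I=J], [K=L], [M].
Quotient map π: X → X/∼ sends I ↦ [I=J], J ↦ [I=J], K ↦ [K=L], L ↦ [K=L], M ↦ [M].
For each subset V ⊆ X/∼, compute π^{-1}(V) ⊆ X and check whether π^{-1}(V) ∈ τ. V is open in τ_Q iff π^{-1}(V) ∈ τ.
  V = {}: π^{-1}(V) = ∅ ∈ τ ✓.
  V = {[I=J]}: π^{-1}(V) = {I, J} ∉ τ ✗.
  V = {[K=L]}: π^{-1}(V) = {K, L} ∉ τ ✗.
  V = {[I=J], [K=L]}: π^{-1}(V) = {I, J, K, L} ∈ τ ✓.
  V = {[M]}: π^{-1}(V) = {M} ∈ τ ✓.
  V = {[I=J], [M]}: π^{-1}(V) = {I, J, M} ∉ τ ✗.
  V = {[K=L], [M]}: π^{-1}(V) = {K, L, M} ∉ τ ✗.
  V = {[I=J], [K=L], [M]}: π^{-1}(V) = {I, J, K, L, M} ∈ τ ✓.
Open sets in the quotient: τ_Q = {{}, {[I=J], [K=L]}, {[M]}, {[I=J], [K=L], [M]}} (4 elements).


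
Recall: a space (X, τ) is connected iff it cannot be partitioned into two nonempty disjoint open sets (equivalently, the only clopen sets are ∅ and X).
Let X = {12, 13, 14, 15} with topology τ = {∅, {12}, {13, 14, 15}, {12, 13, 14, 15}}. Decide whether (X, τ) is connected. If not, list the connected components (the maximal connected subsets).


(X, τ) is disconnected; components = [{12}, {13, 14, 15}].

Find clopen sets (U ∈ τ with X ∖ U ∈ τ):
  U = ∅, X ∖ U = {12, 13, 14, 15} — both open, so U is clopen.
  U = {12}, X ∖ U = {13, 14, 15} — both open, so U is clopen.
  U = {13, 14, 15}, X ∖ U = {12} — both open, so U is clopen.
  U = {12, 13, 14, 15}, X ∖ U = ∅ — both open, so U is clopen.
Nontrivial clopen(s) exist: e.g. {12}. So (X, τ) is disconnected.
Compute connected components by grouping points that agree on all clopens:
  component: {12}
  component: {13, 14, 15}


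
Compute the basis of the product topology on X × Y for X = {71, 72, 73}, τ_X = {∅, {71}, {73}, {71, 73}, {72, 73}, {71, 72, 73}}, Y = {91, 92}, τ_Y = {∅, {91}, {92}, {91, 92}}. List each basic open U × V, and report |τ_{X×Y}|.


Basis B = {∅ × ∅, {71} × {91}, {71} × {92}, {73} × {91}, {73} × {92}, {71} × {91, 92}, {71, 73} × {91}, {71, 73} × {92}, {72, 73} × {91}, {72, 73} × {92}, {73} × {91, 92}, {71, 72, 73} × {91}, {71, 72, 73} × {92}, {71, 73} × {91, 92}, {72, 73} × {91, 92}, {71, 72, 73} × {91, 92}}; |τ_{X×Y}| = 36.

Enumerate products U × V with U ∈ τ_X, V ∈ τ_Y (deduplicated):
  ∅ × ∅ = {} (∅)
  {71} × {91} = {(71,91)}
  {71} × {92} = {(71,92)}
  {73} × {91} = {(73,91)}
  {73} × {92} = {(73,92)}
  {71} × {91, 92} = {(71,91), (71,92)}
  {71, 73} × {91} = {(71,91), (73,91)}
  {71, 73} × {92} = {(71,92), (73,92)}
  {72, 73} × {91} = {(72,91), (73,91)}
  {72, 73} × {92} = {(72,92), (73,92)}
  {73} × {91, 92} = {(73,91), (73,92)}
  {71, 72, 73} × {91} = {(71,91), (72,91), (73,91)}
  {71, 72, 73} × {92} = {(71,92), (72,92), (73,92)}
  {71, 73} × {91, 92} = {(71,91), (71,92), (73,91), (73,92)}
  {72, 73} × {91, 92} = {(72,91), (72,92), (73,91), (73,92)}
  {71, 72, 73} × {91, 92} = {(71,91), (71,92), (72,91), (72,92), (73,91), (73,92)}
These 16 distinct sets form the basis B.
Close under arbitrary unions to get τ_{X×Y}; counting gives |τ_{X×Y}| = 36.


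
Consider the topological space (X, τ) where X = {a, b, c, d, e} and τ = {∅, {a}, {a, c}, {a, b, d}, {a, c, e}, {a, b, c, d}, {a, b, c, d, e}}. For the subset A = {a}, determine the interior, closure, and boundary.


int(A) = {a}, cl(A) = {a, b, c, d, e}, ∂A = {b, c, d, e}.

Closed sets in (X, τ) are complements of opens:
  closed(X, τ) = {∅, {e}, {b, d}, {c, e}, {b, d, e}, {b, c, d, e}, {a, b, c, d, e}}.
int(A) = ⋃ {U ∈ τ : U ⊆ A}. Opens contained in A: ∅, {a}.
Taking the union of these: int(A) = {a}.
cl(A) = ⋂ {C closed : A ⊆ C}. Closed sets containing A: {a, b, c, d, e}.
Intersecting these: cl(A) = {a, b, c, d, e}.
∂A = cl(A) ∖ int(A) = {a, b, c, d, e} ∖ {a} = {b, c, d, e}.


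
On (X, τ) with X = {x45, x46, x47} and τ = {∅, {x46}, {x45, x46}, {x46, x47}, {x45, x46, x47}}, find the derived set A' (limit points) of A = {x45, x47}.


A' = ∅

For each x ∈ X, list the open sets U ∈ τ with x ∈ U, then check whether U ∩ (A ∖ {x}) ≠ ∅ for every such U.
  x = x45: open {x45, x46} ∋ x has {x45, x46} ∩ (A ∖ {x45}) = ∅, so x is NOT a limit point.
  x = x46: open {x46} ∋ x has {x46} ∩ (A ∖ {x46}) = ∅, so x is NOT a limit point.
  x = x47: open {x46, x47} ∋ x has {x46, x47} ∩ (A ∖ {x47}) = ∅, so x is NOT a limit point.
Collecting: A' = ∅.


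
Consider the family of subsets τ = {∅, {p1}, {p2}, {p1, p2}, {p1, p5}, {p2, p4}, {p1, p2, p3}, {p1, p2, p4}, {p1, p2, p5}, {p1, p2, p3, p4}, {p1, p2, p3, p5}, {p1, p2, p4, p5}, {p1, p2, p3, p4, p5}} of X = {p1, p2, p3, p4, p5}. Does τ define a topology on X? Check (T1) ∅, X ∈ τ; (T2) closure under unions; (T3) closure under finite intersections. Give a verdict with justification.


τ IS a topology on X.

Axiom (T1): ∅ ∈ τ? Yes; X ∈ τ? Yes.
Axiom (T2/T3): check pairwise unions and intersections of members of τ.
All pairwise intersections and unions checked — each lies in τ. Therefore τ satisfies (T1), (T2), (T3): it IS a topology on X.


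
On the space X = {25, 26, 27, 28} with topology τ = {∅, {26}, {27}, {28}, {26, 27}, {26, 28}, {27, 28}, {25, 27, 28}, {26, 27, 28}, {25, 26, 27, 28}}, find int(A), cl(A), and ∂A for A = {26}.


int(A) = {26}, cl(A) = {26}, ∂A = ∅.

Closed sets in (X, τ) are complements of opens:
  closed(X, τ) = {∅, {25}, {26}, {25, 26}, {25, 27}, {25, 28}, {25, 26, 27}, {25, 26, 28}, {25, 27, 28}, {25, 26, 27, 28}}.
int(A) = ⋃ {U ∈ τ : U ⊆ A}. Opens contained in A: ∅, {26}.
Taking the union of these: int(A) = {26}.
cl(A) = ⋂ {C closed : A ⊆ C}. Closed sets containing A: {26}, {25, 26}, {25, 26, 27}, {25, 26, 28}, {25, 26, 27, 28}.
Intersecting these: cl(A) = {26}.
∂A = cl(A) ∖ int(A) = {26} ∖ {26} = ∅.


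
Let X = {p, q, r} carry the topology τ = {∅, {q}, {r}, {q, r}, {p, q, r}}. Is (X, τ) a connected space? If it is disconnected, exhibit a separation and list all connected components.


(X, τ) is connected.

Find clopen sets (U ∈ τ with X ∖ U ∈ τ):
  U = ∅, X ∖ U = {p, q, r} — both open, so U is clopen.
  U = {p, q, r}, X ∖ U = ∅ — both open, so U is clopen.
Only trivial clopens (∅ and X) exist, so (X, τ) is connected.
Compute connected components by grouping points that agree on all clopens:
  component: {p, q, r}


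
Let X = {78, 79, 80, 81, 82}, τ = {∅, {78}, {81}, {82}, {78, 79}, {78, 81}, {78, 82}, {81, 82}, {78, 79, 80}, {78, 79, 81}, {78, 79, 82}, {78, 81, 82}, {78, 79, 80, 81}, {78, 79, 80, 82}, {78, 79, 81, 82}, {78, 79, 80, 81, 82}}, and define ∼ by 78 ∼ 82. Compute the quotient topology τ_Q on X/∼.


X/∼ = {[78=82], [79], [80], [81]}; |τ_Q| = 8.

Equivalence classes: [78=82], [79], [80], [81].
Quotient map π: X → X/∼ sends 78 ↦ [78=82], 79 ↦ [79], 80 ↦ [80], 81 ↦ [81], 82 ↦ [78=82].
For each subset V ⊆ X/∼, compute π^{-1}(V) ⊆ X and check whether π^{-1}(V) ∈ τ. V is open in τ_Q iff π^{-1}(V) ∈ τ.
  V = {}: π^{-1}(V) = ∅ ∈ τ ✓.
  V = {[78=82]}: π^{-1}(V) = {78, 82} ∈ τ ✓.
  V = {[79]}: π^{-1}(V) = {79} ∉ τ ✗.
  V = {[78=82], [79]}: π^{-1}(V) = {78, 79, 82} ∈ τ ✓.
  V = {[80]}: π^{-1}(V) = {80} ∉ τ ✗.
  V = {[78=82], [80]}: π^{-1}(V) = {78, 80, 82} ∉ τ ✗.
  V = {[79], [80]}: π^{-1}(V) = {79, 80} ∉ τ ✗.
  V = {[78=82], [79], [80]}: π^{-1}(V) = {78, 79, 80, 82} ∈ τ ✓.
  V = {[81]}: π^{-1}(V) = {81} ∈ τ ✓.
  V = {[78=82], [81]}: π^{-1}(V) = {78, 81, 82} ∈ τ ✓.
  V = {[79], [81]}: π^{-1}(V) = {79, 81} ∉ τ ✗.
  V = {[78=82], [79], [81]}: π^{-1}(V) = {78, 79, 81, 82} ∈ τ ✓.
  V = {[80], [81]}: π^{-1}(V) = {80, 81} ∉ τ ✗.
  V = {[78=82], [80], [81]}: π^{-1}(V) = {78, 80, 81, 82} ∉ τ ✗.
  V = {[79], [80], [81]}: π^{-1}(V) = {79, 80, 81} ∉ τ ✗.
  V = {[78=82], [79], [80], [81]}: π^{-1}(V) = {78, 79, 80, 81, 82} ∈ τ ✓.
Open sets in the quotient: τ_Q = {{}, {[78=82]}, {[78=82], [79]}, {[78=82], [79], [80]}, {[81]}, {[78=82], [81]}, {[78=82], [79], [81]}, {[78=82], [79], [80], [81]}} (8 elements).


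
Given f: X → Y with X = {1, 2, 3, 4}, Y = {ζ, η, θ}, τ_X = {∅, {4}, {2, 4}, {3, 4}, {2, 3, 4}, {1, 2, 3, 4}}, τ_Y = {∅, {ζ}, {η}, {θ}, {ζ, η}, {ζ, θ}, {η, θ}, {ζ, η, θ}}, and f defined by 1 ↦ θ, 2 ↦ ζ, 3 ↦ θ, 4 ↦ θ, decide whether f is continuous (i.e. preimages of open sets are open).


f is NOT continuous.

Compute f^{-1}(U) for each U ∈ τ_Y:
  U = ∅: f^{-1}(U) = ∅ ∈ τ_X ✓.
  U = {ζ}: f^{-1}(U) = {2} ∉ τ_X ✗.
  U = {η}: f^{-1}(U) = ∅ ∈ τ_X ✓.
  U = {θ}: f^{-1}(U) = {1, 3, 4} ∉ τ_X ✗.
  U = {ζ, η}: f^{-1}(U) = {2} ∉ τ_X ✗.
  U = {ζ, θ}: f^{-1}(U) = {1, 2, 3, 4} ∈ τ_X ✓.
  U = {η, θ}: f^{-1}(U) = {1, 3, 4} ∉ τ_X ✗.
  U = {ζ, η, θ}: f^{-1}(U) = {1, 2, 3, 4} ∈ τ_X ✓.
Found U = {ζ} with f^{-1}(U) = {2} not in τ_X. Therefore f is NOT continuous.


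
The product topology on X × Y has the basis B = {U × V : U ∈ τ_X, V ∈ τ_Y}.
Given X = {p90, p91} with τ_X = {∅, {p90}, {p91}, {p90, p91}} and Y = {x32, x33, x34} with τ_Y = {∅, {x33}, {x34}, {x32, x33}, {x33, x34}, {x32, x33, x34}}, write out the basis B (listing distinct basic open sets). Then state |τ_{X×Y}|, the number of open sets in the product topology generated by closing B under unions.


Basis B = {∅ × ∅, {p90} × {x33}, {p90} × {x34}, {p91} × {x33}, {p91} × {x34}, {p90} × {x32, x33}, {p90} × {x33, x34}, {p90, p91} × {x33}, {p90, p91} × {x34}, {p91} × {x32, x33}, {p91} × {x33, x34}, {p90} × {x32, x33, x34}, {p91} × {x32, x33, x34}, {p90, p91} × {x32, x33}, {p90, p91} × {x33, x34}, {p90, p91} × {x32, x33, x34}}; |τ_{X×Y}| = 36.

Enumerate products U × V with U ∈ τ_X, V ∈ τ_Y (deduplicated):
  ∅ × ∅ = {} (∅)
  {p90} × {x33} = {(p90,x33)}
  {p90} × {x34} = {(p90,x34)}
  {p91} × {x33} = {(p91,x33)}
  {p91} × {x34} = {(p91,x34)}
  {p90} × {x32, x33} = {(p90,x32), (p90,x33)}
  {p90} × {x33, x34} = {(p90,x33), (p90,x34)}
  {p90, p91} × {x33} = {(p90,x33), (p91,x33)}
  {p90, p91} × {x34} = {(p90,x34), (p91,x34)}
  {p91} × {x32, x33} = {(p91,x32), (p91,x33)}
  {p91} × {x33, x34} = {(p91,x33), (p91,x34)}
  {p90} × {x32, x33, x34} = {(p90,x32), (p90,x33), (p90,x34)}
  {p91} × {x32, x33, x34} = {(p91,x32), (p91,x33), (p91,x34)}
  {p90, p91} × {x32, x33} = {(p90,x32), (p90,x33), (p91,x32), (p91,x33)}
  {p90, p91} × {x33, x34} = {(p90,x33), (p90,x34), (p91,x33), (p91,x34)}
  {p90, p91} × {x32, x33, x34} = {(p90,x32), (p90,x33), (p90,x34), (p91,x32), (p91,x33), (p91,x34)}
These 16 distinct sets form the basis B.
Close under arbitrary unions to get τ_{X×Y}; counting gives |τ_{X×Y}| = 36.


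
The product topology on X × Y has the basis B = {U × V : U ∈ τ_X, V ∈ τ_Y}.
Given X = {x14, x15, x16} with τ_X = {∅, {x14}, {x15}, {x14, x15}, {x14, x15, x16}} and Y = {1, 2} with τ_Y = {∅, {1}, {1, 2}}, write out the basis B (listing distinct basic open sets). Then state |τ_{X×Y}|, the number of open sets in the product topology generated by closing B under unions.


Basis B = {∅ × ∅, {x14} × {1}, {x15} × {1}, {x14} × {1, 2}, {x14, x15} × {1}, {x15} × {1, 2}, {x14, x15, x16} × {1}, {x14, x15} × {1, 2}, {x14, x15, x16} × {1, 2}}; |τ_{X×Y}| = 14.

Enumerate products U × V with U ∈ τ_X, V ∈ τ_Y (deduplicated):
  ∅ × ∅ = {} (∅)
  {x14} × {1} = {(x14,1)}
  {x15} × {1} = {(x15,1)}
  {x14} × {1, 2} = {(x14,1), (x14,2)}
  {x14, x15} × {1} = {(x14,1), (x15,1)}
  {x15} × {1, 2} = {(x15,1), (x15,2)}
  {x14, x15, x16} × {1} = {(x14,1), (x15,1), (x16,1)}
  {x14, x15} × {1, 2} = {(x14,1), (x14,2), (x15,1), (x15,2)}
  {x14, x15, x16} × {1, 2} = {(x14,1), (x14,2), (x15,1), (x15,2), (x16,1), (x16,2)}
These 9 distinct sets form the basis B.
Close under arbitrary unions to get τ_{X×Y}; counting gives |τ_{X×Y}| = 14.


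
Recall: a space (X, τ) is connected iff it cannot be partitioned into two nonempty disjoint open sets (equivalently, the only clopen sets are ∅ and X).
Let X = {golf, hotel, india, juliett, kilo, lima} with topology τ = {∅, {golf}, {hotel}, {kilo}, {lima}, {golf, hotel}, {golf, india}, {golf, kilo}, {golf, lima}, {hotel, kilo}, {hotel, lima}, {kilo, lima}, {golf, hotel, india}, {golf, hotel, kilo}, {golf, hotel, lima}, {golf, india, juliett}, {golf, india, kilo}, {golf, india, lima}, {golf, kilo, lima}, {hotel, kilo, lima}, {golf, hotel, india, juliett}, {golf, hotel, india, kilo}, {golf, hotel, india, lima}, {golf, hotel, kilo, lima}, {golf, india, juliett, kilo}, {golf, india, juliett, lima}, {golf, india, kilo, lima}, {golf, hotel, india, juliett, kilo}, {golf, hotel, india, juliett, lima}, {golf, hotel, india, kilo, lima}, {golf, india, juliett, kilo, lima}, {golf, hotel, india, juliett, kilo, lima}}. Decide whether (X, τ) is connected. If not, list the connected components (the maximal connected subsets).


(X, τ) is disconnected; components = [{hotel}, {kilo}, {lima}, {golf, india, juliett}].

Find clopen sets (U ∈ τ with X ∖ U ∈ τ):
  U = ∅, X ∖ U = {golf, hotel, india, juliett, kilo, lima} — both open, so U is clopen.
  U = {hotel}, X ∖ U = {golf, india, juliett, kilo, lima} — both open, so U is clopen.
  U = {kilo}, X ∖ U = {golf, hotel, india, juliett, lima} — both open, so U is clopen.
  U = {lima}, X ∖ U = {golf, hotel, india, juliett, kilo} — both open, so U is clopen.
  U = {hotel, kilo}, X ∖ U = {golf, india, juliett, lima} — both open, so U is clopen.
  U = {hotel, lima}, X ∖ U = {golf, india, juliett, kilo} — both open, so U is clopen.
  U = {kilo, lima}, X ∖ U = {golf, hotel, india, juliett} — both open, so U is clopen.
  U = {golf, india, juliett}, X ∖ U = {hotel, kilo, lima} — both open, so U is clopen.
  U = {hotel, kilo, lima}, X ∖ U = {golf, india, juliett} — both open, so U is clopen.
  U = {golf, hotel, india, juliett}, X ∖ U = {kilo, lima} — both open, so U is clopen.
  U = {golf, india, juliett, kilo}, X ∖ U = {hotel, lima} — both open, so U is clopen.
  U = {golf, india, juliett, lima}, X ∖ U = {hotel, kilo} — both open, so U is clopen.
  U = {golf, hotel, india, juliett, kilo}, X ∖ U = {lima} — both open, so U is clopen.
  U = {golf, hotel, india, juliett, lima}, X ∖ U = {kilo} — both open, so U is clopen.
  U = {golf, india, juliett, kilo, lima}, X ∖ U = {hotel} — both open, so U is clopen.
  U = {golf, hotel, india, juliett, kilo, lima}, X ∖ U = ∅ — both open, so U is clopen.
Nontrivial clopen(s) exist: e.g. {lima}. So (X, τ) is disconnected.
Compute connected components by grouping points that agree on all clopens:
  component: {hotel}
  component: {kilo}
  component: {lima}
  component: {golf, india, juliett}


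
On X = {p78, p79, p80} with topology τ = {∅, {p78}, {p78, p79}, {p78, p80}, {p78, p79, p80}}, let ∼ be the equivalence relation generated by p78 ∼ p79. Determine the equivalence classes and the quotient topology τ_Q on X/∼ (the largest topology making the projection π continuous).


X/∼ = {[p78=p79], [p80]}; |τ_Q| = 3.

Equivalence classes: [p78=p79], [p80].
Quotient map π: X → X/∼ sends p78 ↦ [p78=p79], p79 ↦ [p78=p79], p80 ↦ [p80].
For each subset V ⊆ X/∼, compute π^{-1}(V) ⊆ X and check whether π^{-1}(V) ∈ τ. V is open in τ_Q iff π^{-1}(V) ∈ τ.
  V = {}: π^{-1}(V) = ∅ ∈ τ ✓.
  V = {[p78=p79]}: π^{-1}(V) = {p78, p79} ∈ τ ✓.
  V = {[p80]}: π^{-1}(V) = {p80} ∉ τ ✗.
  V = {[p78=p79], [p80]}: π^{-1}(V) = {p78, p79, p80} ∈ τ ✓.
Open sets in the quotient: τ_Q = {{}, {[p78=p79]}, {[p78=p79], [p80]}} (3 elements).


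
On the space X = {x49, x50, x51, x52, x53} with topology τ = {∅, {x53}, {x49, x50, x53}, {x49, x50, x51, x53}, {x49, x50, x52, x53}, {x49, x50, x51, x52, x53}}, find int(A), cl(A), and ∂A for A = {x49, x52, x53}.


int(A) = {x53}, cl(A) = {x49, x50, x51, x52, x53}, ∂A = {x49, x50, x51, x52}.

Closed sets in (X, τ) are complements of opens:
  closed(X, τ) = {∅, {x51}, {x52}, {x51, x52}, {x49, x50, x51, x52}, {x49, x50, x51, x52, x53}}.
int(A) = ⋃ {U ∈ τ : U ⊆ A}. Opens contained in A: ∅, {x53}.
Taking the union of these: int(A) = {x53}.
cl(A) = ⋂ {C closed : A ⊆ C}. Closed sets containing A: {x49, x50, x51, x52, x53}.
Intersecting these: cl(A) = {x49, x50, x51, x52, x53}.
∂A = cl(A) ∖ int(A) = {x49, x50, x51, x52, x53} ∖ {x53} = {x49, x50, x51, x52}.


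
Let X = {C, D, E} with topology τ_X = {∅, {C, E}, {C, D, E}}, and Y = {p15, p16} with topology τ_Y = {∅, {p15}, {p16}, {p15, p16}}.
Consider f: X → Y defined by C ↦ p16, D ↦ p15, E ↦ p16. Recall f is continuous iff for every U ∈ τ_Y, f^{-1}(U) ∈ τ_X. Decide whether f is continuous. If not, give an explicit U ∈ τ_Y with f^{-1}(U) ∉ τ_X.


f is NOT continuous.

Compute f^{-1}(U) for each U ∈ τ_Y:
  U = ∅: f^{-1}(U) = ∅ ∈ τ_X ✓.
  U = {p15}: f^{-1}(U) = {D} ∉ τ_X ✗.
  U = {p16}: f^{-1}(U) = {C, E} ∈ τ_X ✓.
  U = {p15, p16}: f^{-1}(U) = {C, D, E} ∈ τ_X ✓.
Found U = {p15} with f^{-1}(U) = {D} not in τ_X. Therefore f is NOT continuous.


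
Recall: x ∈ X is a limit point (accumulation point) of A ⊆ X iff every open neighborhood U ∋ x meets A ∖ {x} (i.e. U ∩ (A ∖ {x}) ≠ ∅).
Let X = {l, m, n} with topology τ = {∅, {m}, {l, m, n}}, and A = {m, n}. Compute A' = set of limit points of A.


A' = {l, n}

For each x ∈ X, list the open sets U ∈ τ with x ∈ U, then check whether U ∩ (A ∖ {x}) ≠ ∅ for every such U.
  x = l: opens ∋ x are {l, m, n}; each meets A ∖ {l}, so x IS a limit point.
  x = m: open {m} ∋ x has {m} ∩ (A ∖ {m}) = ∅, so x is NOT a limit point.
  x = n: opens ∋ x are {l, m, n}; each meets A ∖ {n}, so x IS a limit point.
Collecting: A' = {l, n}.


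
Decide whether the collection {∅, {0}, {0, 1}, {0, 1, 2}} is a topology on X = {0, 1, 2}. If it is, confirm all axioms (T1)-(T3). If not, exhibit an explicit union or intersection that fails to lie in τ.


τ IS a topology on X.

Axiom (T1): ∅ ∈ τ? Yes; X ∈ τ? Yes.
Axiom (T2/T3): check pairwise unions and intersections of members of τ.
All pairwise intersections and unions checked — each lies in τ. Therefore τ satisfies (T1), (T2), (T3): it IS a topology on X.


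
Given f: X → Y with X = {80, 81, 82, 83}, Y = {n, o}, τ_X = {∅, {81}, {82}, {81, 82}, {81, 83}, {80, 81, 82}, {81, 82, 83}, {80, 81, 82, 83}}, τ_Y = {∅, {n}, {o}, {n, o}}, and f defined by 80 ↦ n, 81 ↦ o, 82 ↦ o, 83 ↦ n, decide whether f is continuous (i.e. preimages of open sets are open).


f is NOT continuous.

Compute f^{-1}(U) for each U ∈ τ_Y:
  U = ∅: f^{-1}(U) = ∅ ∈ τ_X ✓.
  U = {n}: f^{-1}(U) = {80, 83} ∉ τ_X ✗.
  U = {o}: f^{-1}(U) = {81, 82} ∈ τ_X ✓.
  U = {n, o}: f^{-1}(U) = {80, 81, 82, 83} ∈ τ_X ✓.
Found U = {n} with f^{-1}(U) = {80, 83} not in τ_X. Therefore f is NOT continuous.


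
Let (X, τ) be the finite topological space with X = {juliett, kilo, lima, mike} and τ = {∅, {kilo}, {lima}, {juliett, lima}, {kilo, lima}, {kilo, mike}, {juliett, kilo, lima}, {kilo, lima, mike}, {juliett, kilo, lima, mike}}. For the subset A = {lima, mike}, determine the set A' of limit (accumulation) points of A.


A' = {juliett}

For each x ∈ X, list the open sets U ∈ τ with x ∈ U, then check whether U ∩ (A ∖ {x}) ≠ ∅ for every such U.
  x = juliett: opens ∋ x are {juliett, lima}, {juliett, kilo, lima}, {juliett, kilo, lima, mike}; each meets A ∖ {juliett}, so x IS a limit point.
  x = kilo: open {kilo} ∋ x has {kilo} ∩ (A ∖ {kilo}) = ∅, so x is NOT a limit point.
  x = lima: open {lima} ∋ x has {lima} ∩ (A ∖ {lima}) = ∅, so x is NOT a limit point.
  x = mike: open {kilo, mike} ∋ x has {kilo, mike} ∩ (A ∖ {mike}) = ∅, so x is NOT a limit point.
Collecting: A' = {juliett}.


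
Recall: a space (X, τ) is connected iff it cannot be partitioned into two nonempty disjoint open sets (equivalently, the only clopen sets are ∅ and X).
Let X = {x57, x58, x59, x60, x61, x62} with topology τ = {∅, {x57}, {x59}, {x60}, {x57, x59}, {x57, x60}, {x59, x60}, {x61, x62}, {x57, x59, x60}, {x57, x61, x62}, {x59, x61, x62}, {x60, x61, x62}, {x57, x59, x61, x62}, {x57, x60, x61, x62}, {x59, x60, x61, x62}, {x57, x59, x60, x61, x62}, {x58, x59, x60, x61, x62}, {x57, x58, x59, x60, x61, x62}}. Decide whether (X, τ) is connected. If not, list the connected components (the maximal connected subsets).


(X, τ) is disconnected; components = [{x57}, {x58, x59, x60, x61, x62}].

Find clopen sets (U ∈ τ with X ∖ U ∈ τ):
  U = ∅, X ∖ U = {x57, x58, x59, x60, x61, x62} — both open, so U is clopen.
  U = {x57}, X ∖ U = {x58, x59, x60, x61, x62} — both open, so U is clopen.
  U = {x58, x59, x60, x61, x62}, X ∖ U = {x57} — both open, so U is clopen.
  U = {x57, x58, x59, x60, x61, x62}, X ∖ U = ∅ — both open, so U is clopen.
Nontrivial clopen(s) exist: e.g. {x58, x59, x60, x61, x62}. So (X, τ) is disconnected.
Compute connected components by grouping points that agree on all clopens:
  component: {x57}
  component: {x58, x59, x60, x61, x62}


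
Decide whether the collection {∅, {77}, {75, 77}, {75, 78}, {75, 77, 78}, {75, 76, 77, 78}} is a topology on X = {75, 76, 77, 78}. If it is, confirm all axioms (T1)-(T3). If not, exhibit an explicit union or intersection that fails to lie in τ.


τ is NOT a topology on X.

Axiom (T1): ∅ ∈ τ? Yes; X ∈ τ? Yes.
Axiom (T2/T3): check pairwise unions and intersections of members of τ.
Counterexample for (T3): {75, 77} ∩ {75, 78} = {75} ∉ τ. Therefore τ is NOT a topology.


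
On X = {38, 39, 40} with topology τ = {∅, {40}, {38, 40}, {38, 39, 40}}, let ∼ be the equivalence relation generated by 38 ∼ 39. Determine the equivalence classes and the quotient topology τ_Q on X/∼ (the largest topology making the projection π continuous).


X/∼ = {[38=39], [40]}; |τ_Q| = 3.

Equivalence classes: [38=39], [40].
Quotient map π: X → X/∼ sends 38 ↦ [38=39], 39 ↦ [38=39], 40 ↦ [40].
For each subset V ⊆ X/∼, compute π^{-1}(V) ⊆ X and check whether π^{-1}(V) ∈ τ. V is open in τ_Q iff π^{-1}(V) ∈ τ.
  V = {}: π^{-1}(V) = ∅ ∈ τ ✓.
  V = {[38=39]}: π^{-1}(V) = {38, 39} ∉ τ ✗.
  V = {[40]}: π^{-1}(V) = {40} ∈ τ ✓.
  V = {[38=39], [40]}: π^{-1}(V) = {38, 39, 40} ∈ τ ✓.
Open sets in the quotient: τ_Q = {{}, {[40]}, {[38=39], [40]}} (3 elements).


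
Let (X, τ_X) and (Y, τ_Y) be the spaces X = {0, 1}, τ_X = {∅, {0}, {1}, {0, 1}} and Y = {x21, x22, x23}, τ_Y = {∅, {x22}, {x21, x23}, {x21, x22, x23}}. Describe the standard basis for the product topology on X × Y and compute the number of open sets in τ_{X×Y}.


Basis B = {∅ × ∅, {0} × {x22}, {1} × {x22}, {0} × {x21, x23}, {0, 1} × {x22}, {1} × {x21, x23}, {0} × {x21, x22, x23}, {1} × {x21, x22, x23}, {0, 1} × {x21, x23}, {0, 1} × {x21, x22, x23}}; |τ_{X×Y}| = 16.

Enumerate products U × V with U ∈ τ_X, V ∈ τ_Y (deduplicated):
  ∅ × ∅ = {} (∅)
  {0} × {x22} = {(0,x22)}
  {1} × {x22} = {(1,x22)}
  {0} × {x21, x23} = {(0,x21), (0,x23)}
  {0, 1} × {x22} = {(0,x22), (1,x22)}
  {1} × {x21, x23} = {(1,x21), (1,x23)}
  {0} × {x21, x22, x23} = {(0,x21), (0,x22), (0,x23)}
  {1} × {x21, x22, x23} = {(1,x21), (1,x22), (1,x23)}
  {0, 1} × {x21, x23} = {(0,x21), (0,x23), (1,x21), (1,x23)}
  {0, 1} × {x21, x22, x23} = {(0,x21), (0,x22), (0,x23), (1,x21), (1,x22), (1,x23)}
These 10 distinct sets form the basis B.
Close under arbitrary unions to get τ_{X×Y}; counting gives |τ_{X×Y}| = 16.


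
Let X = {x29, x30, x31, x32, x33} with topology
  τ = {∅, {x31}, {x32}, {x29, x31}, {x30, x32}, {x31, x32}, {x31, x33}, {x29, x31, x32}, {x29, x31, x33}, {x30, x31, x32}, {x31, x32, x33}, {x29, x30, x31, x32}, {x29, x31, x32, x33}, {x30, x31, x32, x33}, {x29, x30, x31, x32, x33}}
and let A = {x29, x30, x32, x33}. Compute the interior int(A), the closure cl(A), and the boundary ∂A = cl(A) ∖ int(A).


int(A) = {x30, x32}, cl(A) = {x29, x30, x32, x33}, ∂A = {x29, x33}.

Closed sets in (X, τ) are complements of opens:
  closed(X, τ) = {∅, {x29}, {x30}, {x33}, {x29, x30}, {x29, x33}, {x30, x32}, {x30, x33}, {x29, x30, x32}, {x29, x30, x33}, {x29, x31, x33}, {x30, x32, x33}, {x29, x30, x31, x33}, {x29, x30, x32, x33}, {x29, x30, x31, x32, x33}}.
int(A) = ⋃ {U ∈ τ : U ⊆ A}. Opens contained in A: ∅, {x32}, {x30, x32}.
Taking the union of these: int(A) = {x30, x32}.
cl(A) = ⋂ {C closed : A ⊆ C}. Closed sets containing A: {x29, x30, x32, x33}, {x29, x30, x31, x32, x33}.
Intersecting these: cl(A) = {x29, x30, x32, x33}.
∂A = cl(A) ∖ int(A) = {x29, x30, x32, x33} ∖ {x30, x32} = {x29, x33}.


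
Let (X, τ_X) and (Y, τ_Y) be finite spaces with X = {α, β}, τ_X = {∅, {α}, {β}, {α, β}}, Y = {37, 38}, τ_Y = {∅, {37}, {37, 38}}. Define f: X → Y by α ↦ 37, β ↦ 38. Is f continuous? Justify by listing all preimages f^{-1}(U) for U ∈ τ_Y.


f IS continuous.

Compute f^{-1}(U) for each U ∈ τ_Y:
  U = ∅: f^{-1}(U) = ∅ ∈ τ_X ✓.
  U = {37}: f^{-1}(U) = {α} ∈ τ_X ✓.
  U = {37, 38}: f^{-1}(U) = {α, β} ∈ τ_X ✓.
Every preimage lies in τ_X, so f IS continuous.


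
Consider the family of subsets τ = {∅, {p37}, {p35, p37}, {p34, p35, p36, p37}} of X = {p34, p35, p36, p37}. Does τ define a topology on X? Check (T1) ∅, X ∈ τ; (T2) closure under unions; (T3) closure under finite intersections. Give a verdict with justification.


τ IS a topology on X.

Axiom (T1): ∅ ∈ τ? Yes; X ∈ τ? Yes.
Axiom (T2/T3): check pairwise unions and intersections of members of τ.
All pairwise intersections and unions checked — each lies in τ. Therefore τ satisfies (T1), (T2), (T3): it IS a topology on X.


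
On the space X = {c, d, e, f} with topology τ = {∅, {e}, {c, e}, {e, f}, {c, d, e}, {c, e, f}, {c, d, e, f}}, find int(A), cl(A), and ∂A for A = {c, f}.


int(A) = ∅, cl(A) = {c, d, f}, ∂A = {c, d, f}.

Closed sets in (X, τ) are complements of opens:
  closed(X, τ) = {∅, {d}, {f}, {c, d}, {d, f}, {c, d, f}, {c, d, e, f}}.
int(A) = ⋃ {U ∈ τ : U ⊆ A}. Opens contained in A: ∅.
Taking the union of these: int(A) = ∅.
cl(A) = ⋂ {C closed : A ⊆ C}. Closed sets containing A: {c, d, f}, {c, d, e, f}.
Intersecting these: cl(A) = {c, d, f}.
∂A = cl(A) ∖ int(A) = {c, d, f} ∖ ∅ = {c, d, f}.


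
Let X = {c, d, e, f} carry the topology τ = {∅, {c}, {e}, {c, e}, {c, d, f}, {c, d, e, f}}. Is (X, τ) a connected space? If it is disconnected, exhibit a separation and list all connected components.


(X, τ) is disconnected; components = [{e}, {c, d, f}].

Find clopen sets (U ∈ τ with X ∖ U ∈ τ):
  U = ∅, X ∖ U = {c, d, e, f} — both open, so U is clopen.
  U = {e}, X ∖ U = {c, d, f} — both open, so U is clopen.
  U = {c, d, f}, X ∖ U = {e} — both open, so U is clopen.
  U = {c, d, e, f}, X ∖ U = ∅ — both open, so U is clopen.
Nontrivial clopen(s) exist: e.g. {e}. So (X, τ) is disconnected.
Compute connected components by grouping points that agree on all clopens:
  component: {e}
  component: {c, d, f}


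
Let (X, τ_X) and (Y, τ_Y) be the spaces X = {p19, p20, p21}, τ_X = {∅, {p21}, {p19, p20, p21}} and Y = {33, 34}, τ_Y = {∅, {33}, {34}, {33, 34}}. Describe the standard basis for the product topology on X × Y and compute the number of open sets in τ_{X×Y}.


Basis B = {∅ × ∅, {p21} × {33}, {p21} × {34}, {p21} × {33, 34}, {p19, p20, p21} × {33}, {p19, p20, p21} × {34}, {p19, p20, p21} × {33, 34}}; |τ_{X×Y}| = 9.

Enumerate products U × V with U ∈ τ_X, V ∈ τ_Y (deduplicated):
  ∅ × ∅ = {} (∅)
  {p21} × {33} = {(p21,33)}
  {p21} × {34} = {(p21,34)}
  {p21} × {33, 34} = {(p21,33), (p21,34)}
  {p19, p20, p21} × {33} = {(p19,33), (p20,33), (p21,33)}
  {p19, p20, p21} × {34} = {(p19,34), (p20,34), (p21,34)}
  {p19, p20, p21} × {33, 34} = {(p19,33), (p19,34), (p20,33), (p20,34), (p21,33), (p21,34)}
These 7 distinct sets form the basis B.
Close under arbitrary unions to get τ_{X×Y}; counting gives |τ_{X×Y}| = 9.


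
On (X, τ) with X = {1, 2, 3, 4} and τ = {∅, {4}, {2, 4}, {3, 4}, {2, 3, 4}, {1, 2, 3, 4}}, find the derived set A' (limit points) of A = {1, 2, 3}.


A' = {1}

For each x ∈ X, list the open sets U ∈ τ with x ∈ U, then check whether U ∩ (A ∖ {x}) ≠ ∅ for every such U.
  x = 1: opens ∋ x are {1, 2, 3, 4}; each meets A ∖ {1}, so x IS a limit point.
  x = 2: open {2, 4} ∋ x has {2, 4} ∩ (A ∖ {2}) = ∅, so x is NOT a limit point.
  x = 3: open {3, 4} ∋ x has {3, 4} ∩ (A ∖ {3}) = ∅, so x is NOT a limit point.
  x = 4: open {4} ∋ x has {4} ∩ (A ∖ {4}) = ∅, so x is NOT a limit point.
Collecting: A' = {1}.


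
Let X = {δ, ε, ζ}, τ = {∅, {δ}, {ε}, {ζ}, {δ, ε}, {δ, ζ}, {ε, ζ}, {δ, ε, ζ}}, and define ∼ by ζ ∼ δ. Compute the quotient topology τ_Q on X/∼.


X/∼ = {[δ=ζ], [ε]}; |τ_Q| = 4.

Equivalence classes: [δ=ζ], [ε].
Quotient map π: X → X/∼ sends δ ↦ [δ=ζ], ε ↦ [ε], ζ ↦ [δ=ζ].
For each subset V ⊆ X/∼, compute π^{-1}(V) ⊆ X and check whether π^{-1}(V) ∈ τ. V is open in τ_Q iff π^{-1}(V) ∈ τ.
  V = {}: π^{-1}(V) = ∅ ∈ τ ✓.
  V = {[δ=ζ]}: π^{-1}(V) = {δ, ζ} ∈ τ ✓.
  V = {[ε]}: π^{-1}(V) = {ε} ∈ τ ✓.
  V = {[δ=ζ], [ε]}: π^{-1}(V) = {δ, ε, ζ} ∈ τ ✓.
Open sets in the quotient: τ_Q = {{}, {[δ=ζ]}, {[ε]}, {[δ=ζ], [ε]}} (4 elements).


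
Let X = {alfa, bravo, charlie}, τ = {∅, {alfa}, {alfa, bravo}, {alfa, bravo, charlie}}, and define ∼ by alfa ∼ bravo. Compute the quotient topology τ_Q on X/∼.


X/∼ = {[alfa=bravo], [charlie]}; |τ_Q| = 3.

Equivalence classes: [alfa=bravo], [charlie].
Quotient map π: X → X/∼ sends alfa ↦ [alfa=bravo], bravo ↦ [alfa=bravo], charlie ↦ [charlie].
For each subset V ⊆ X/∼, compute π^{-1}(V) ⊆ X and check whether π^{-1}(V) ∈ τ. V is open in τ_Q iff π^{-1}(V) ∈ τ.
  V = {}: π^{-1}(V) = ∅ ∈ τ ✓.
  V = {[alfa=bravo]}: π^{-1}(V) = {alfa, bravo} ∈ τ ✓.
  V = {[charlie]}: π^{-1}(V) = {charlie} ∉ τ ✗.
  V = {[alfa=bravo], [charlie]}: π^{-1}(V) = {alfa, bravo, charlie} ∈ τ ✓.
Open sets in the quotient: τ_Q = {{}, {[alfa=bravo]}, {[alfa=bravo], [charlie]}} (3 elements).


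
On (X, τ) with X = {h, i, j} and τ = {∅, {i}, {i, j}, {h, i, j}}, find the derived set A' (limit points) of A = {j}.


A' = {h}

For each x ∈ X, list the open sets U ∈ τ with x ∈ U, then check whether U ∩ (A ∖ {x}) ≠ ∅ for every such U.
  x = h: opens ∋ x are {h, i, j}; each meets A ∖ {h}, so x IS a limit point.
  x = i: open {i} ∋ x has {i} ∩ (A ∖ {i}) = ∅, so x is NOT a limit point.
  x = j: open {i, j} ∋ x has {i, j} ∩ (A ∖ {j}) = ∅, so x is NOT a limit point.
Collecting: A' = {h}.


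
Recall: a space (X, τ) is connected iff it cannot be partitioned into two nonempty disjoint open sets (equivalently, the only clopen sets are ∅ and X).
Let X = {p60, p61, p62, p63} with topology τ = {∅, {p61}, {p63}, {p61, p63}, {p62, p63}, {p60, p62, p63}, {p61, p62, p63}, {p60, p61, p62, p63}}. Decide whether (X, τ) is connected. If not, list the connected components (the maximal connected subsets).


(X, τ) is disconnected; components = [{p61}, {p60, p62, p63}].

Find clopen sets (U ∈ τ with X ∖ U ∈ τ):
  U = ∅, X ∖ U = {p60, p61, p62, p63} — both open, so U is clopen.
  U = {p61}, X ∖ U = {p60, p62, p63} — both open, so U is clopen.
  U = {p60, p62, p63}, X ∖ U = {p61} — both open, so U is clopen.
  U = {p60, p61, p62, p63}, X ∖ U = ∅ — both open, so U is clopen.
Nontrivial clopen(s) exist: e.g. {p60, p62, p63}. So (X, τ) is disconnected.
Compute connected components by grouping points that agree on all clopens:
  component: {p61}
  component: {p60, p62, p63}


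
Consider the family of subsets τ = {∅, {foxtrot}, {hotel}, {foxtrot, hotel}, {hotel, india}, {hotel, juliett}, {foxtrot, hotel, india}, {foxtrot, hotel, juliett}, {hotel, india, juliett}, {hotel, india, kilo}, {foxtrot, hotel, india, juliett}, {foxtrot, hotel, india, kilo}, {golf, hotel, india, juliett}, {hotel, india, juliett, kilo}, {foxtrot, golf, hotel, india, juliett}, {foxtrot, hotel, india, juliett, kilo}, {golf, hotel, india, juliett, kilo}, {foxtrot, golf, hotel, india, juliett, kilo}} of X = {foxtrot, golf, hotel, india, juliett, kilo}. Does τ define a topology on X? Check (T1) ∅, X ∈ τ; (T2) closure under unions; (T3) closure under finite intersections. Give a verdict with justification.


τ IS a topology on X.

Axiom (T1): ∅ ∈ τ? Yes; X ∈ τ? Yes.
Axiom (T2/T3): check pairwise unions and intersections of members of τ.
All pairwise intersections and unions checked — each lies in τ. Therefore τ satisfies (T1), (T2), (T3): it IS a topology on X.


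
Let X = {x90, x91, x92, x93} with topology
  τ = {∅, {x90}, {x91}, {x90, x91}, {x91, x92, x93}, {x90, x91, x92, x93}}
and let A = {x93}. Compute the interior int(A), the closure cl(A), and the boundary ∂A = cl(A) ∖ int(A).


int(A) = ∅, cl(A) = {x92, x93}, ∂A = {x92, x93}.

Closed sets in (X, τ) are complements of opens:
  closed(X, τ) = {∅, {x90}, {x92, x93}, {x90, x92, x93}, {x91, x92, x93}, {x90, x91, x92, x93}}.
int(A) = ⋃ {U ∈ τ : U ⊆ A}. Opens contained in A: ∅.
Taking the union of these: int(A) = ∅.
cl(A) = ⋂ {C closed : A ⊆ C}. Closed sets containing A: {x92, x93}, {x90, x92, x93}, {x91, x92, x93}, {x90, x91, x92, x93}.
Intersecting these: cl(A) = {x92, x93}.
∂A = cl(A) ∖ int(A) = {x92, x93} ∖ ∅ = {x92, x93}.


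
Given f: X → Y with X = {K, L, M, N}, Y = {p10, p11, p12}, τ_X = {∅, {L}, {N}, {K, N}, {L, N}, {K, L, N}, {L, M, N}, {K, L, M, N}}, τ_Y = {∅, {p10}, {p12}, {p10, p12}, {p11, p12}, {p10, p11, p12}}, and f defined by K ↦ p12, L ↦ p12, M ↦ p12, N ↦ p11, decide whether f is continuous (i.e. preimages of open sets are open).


f is NOT continuous.

Compute f^{-1}(U) for each U ∈ τ_Y:
  U = ∅: f^{-1}(U) = ∅ ∈ τ_X ✓.
  U = {p10}: f^{-1}(U) = ∅ ∈ τ_X ✓.
  U = {p12}: f^{-1}(U) = {K, L, M} ∉ τ_X ✗.
  U = {p10, p12}: f^{-1}(U) = {K, L, M} ∉ τ_X ✗.
  U = {p11, p12}: f^{-1}(U) = {K, L, M, N} ∈ τ_X ✓.
  U = {p10, p11, p12}: f^{-1}(U) = {K, L, M, N} ∈ τ_X ✓.
Found U = {p12} with f^{-1}(U) = {K, L, M} not in τ_X. Therefore f is NOT continuous.


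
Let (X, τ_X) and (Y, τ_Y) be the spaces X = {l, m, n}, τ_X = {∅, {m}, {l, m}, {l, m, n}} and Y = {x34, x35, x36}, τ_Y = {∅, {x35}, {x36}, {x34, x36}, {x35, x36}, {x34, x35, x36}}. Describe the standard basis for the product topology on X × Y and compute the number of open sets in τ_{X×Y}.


Basis B = {∅ × ∅, {m} × {x35}, {m} × {x36}, {l, m} × {x35}, {l, m} × {x36}, {m} × {x34, x36}, {m} × {x35, x36}, {l, m, n} × {x35}, {l, m, n} × {x36}, {m} × {x34, x35, x36}, {l, m} × {x34, x36}, {l, m} × {x35, x36}, {l, m} × {x34, x35, x36}, {l, m, n} × {x34, x36}, {l, m, n} × {x35, x36}, {l, m, n} × {x34, x35, x36}}; |τ_{X×Y}| = 40.

Enumerate products U × V with U ∈ τ_X, V ∈ τ_Y (deduplicated):
  ∅ × ∅ = {} (∅)
  {m} × {x35} = {(m,x35)}
  {m} × {x36} = {(m,x36)}
  {l, m} × {x35} = {(l,x35), (m,x35)}
  {l, m} × {x36} = {(l,x36), (m,x36)}
  {m} × {x34, x36} = {(m,x34), (m,x36)}
  {m} × {x35, x36} = {(m,x35), (m,x36)}
  {l, m, n} × {x35} = {(l,x35), (m,x35), (n,x35)}
  {l, m, n} × {x36} = {(l,x36), (m,x36), (n,x36)}
  {m} × {x34, x35, x36} = {(m,x34), (m,x35), (m,x36)}
  {l, m} × {x34, x36} = {(l,x34), (l,x36), (m,x34), (m,x36)}
  {l, m} × {x35, x36} = {(l,x35), (l,x36), (m,x35), (m,x36)}
  {l, m} × {x34, x35, x36} = {(l,x34), (l,x35), (l,x36), (m,x34), (m,x35), (m,x36)}
  {l, m, n} × {x34, x36} = {(l,x34), (l,x36), (m,x34), (m,x36), (n,x34), (n,x36)}
  {l, m, n} × {x35, x36} = {(l,x35), (l,x36), (m,x35), (m,x36), (n,x35), (n,x36)}
  {l, m, n} × {x34, x35, x36} = {(l,x34), (l,x35), (l,x36), (m,x34), (m,x35), (m,x36), (n,x34), (n,x35), (n,x36)}
These 16 distinct sets form the basis B.
Close under arbitrary unions to get τ_{X×Y}; counting gives |τ_{X×Y}| = 40.
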